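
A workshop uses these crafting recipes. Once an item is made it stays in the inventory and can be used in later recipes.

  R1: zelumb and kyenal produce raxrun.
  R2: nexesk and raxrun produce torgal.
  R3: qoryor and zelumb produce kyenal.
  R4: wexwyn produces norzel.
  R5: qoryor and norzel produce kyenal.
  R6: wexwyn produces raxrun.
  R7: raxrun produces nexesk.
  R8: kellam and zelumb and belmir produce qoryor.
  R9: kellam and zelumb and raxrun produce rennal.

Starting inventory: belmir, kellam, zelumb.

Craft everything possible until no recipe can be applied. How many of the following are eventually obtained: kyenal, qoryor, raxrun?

kellam and zelumb and belmir → qoryor (R8).
Using R3, qoryor and zelumb make kyenal.
zelumb and kyenal → raxrun (R1).
kyenal: reached.
qoryor: reached.
raxrun: reached.
All 3 are reached.

3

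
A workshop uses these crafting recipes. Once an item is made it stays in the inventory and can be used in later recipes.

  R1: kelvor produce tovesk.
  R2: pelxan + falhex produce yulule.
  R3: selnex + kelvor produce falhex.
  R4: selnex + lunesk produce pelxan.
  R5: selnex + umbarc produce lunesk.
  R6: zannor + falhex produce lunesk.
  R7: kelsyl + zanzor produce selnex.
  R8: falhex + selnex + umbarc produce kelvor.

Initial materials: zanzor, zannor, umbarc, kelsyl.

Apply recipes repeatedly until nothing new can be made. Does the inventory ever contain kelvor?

kelvor would need falhex, selnex, and umbarc (R8), but falhex is never obtained.

No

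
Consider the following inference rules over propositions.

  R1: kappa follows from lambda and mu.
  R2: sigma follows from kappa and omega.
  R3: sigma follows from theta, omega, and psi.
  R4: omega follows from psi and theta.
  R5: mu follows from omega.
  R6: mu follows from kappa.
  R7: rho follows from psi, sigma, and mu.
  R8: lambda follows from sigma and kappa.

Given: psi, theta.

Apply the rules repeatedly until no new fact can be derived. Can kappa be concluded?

kappa would need lambda and mu (R1), but lambda is never established.

No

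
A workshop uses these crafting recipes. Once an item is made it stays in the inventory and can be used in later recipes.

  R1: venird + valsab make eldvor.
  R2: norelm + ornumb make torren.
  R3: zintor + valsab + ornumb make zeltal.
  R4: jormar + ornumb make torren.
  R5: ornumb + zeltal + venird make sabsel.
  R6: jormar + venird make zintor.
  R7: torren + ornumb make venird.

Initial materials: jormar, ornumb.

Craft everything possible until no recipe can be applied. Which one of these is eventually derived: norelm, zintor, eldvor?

zintor

jormar + ornumb → torren (R4).
torren + ornumb → venird (R7).
jormar + venird → zintor (R6).
eldvor would need venird and valsab (R1), but valsab is never obtained. No rule produces norelm, and it is not given.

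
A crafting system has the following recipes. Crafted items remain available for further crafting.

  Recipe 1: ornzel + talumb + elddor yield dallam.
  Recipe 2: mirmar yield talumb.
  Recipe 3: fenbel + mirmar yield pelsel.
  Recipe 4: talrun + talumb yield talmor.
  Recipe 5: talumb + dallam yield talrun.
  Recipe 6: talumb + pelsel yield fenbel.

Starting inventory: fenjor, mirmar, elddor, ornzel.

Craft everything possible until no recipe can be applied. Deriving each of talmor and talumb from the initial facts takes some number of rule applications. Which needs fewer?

talumb

talumb: mirmar → talumb (Recipe 2). [1 rule application]
talmor: mirmar → talumb (Recipe 2). ornzel + talumb + elddor → dallam (Recipe 1). talumb + dallam → talrun (Recipe 5). talrun + talumb → talmor (Recipe 4). [4 rule applications]
talumb needs fewer.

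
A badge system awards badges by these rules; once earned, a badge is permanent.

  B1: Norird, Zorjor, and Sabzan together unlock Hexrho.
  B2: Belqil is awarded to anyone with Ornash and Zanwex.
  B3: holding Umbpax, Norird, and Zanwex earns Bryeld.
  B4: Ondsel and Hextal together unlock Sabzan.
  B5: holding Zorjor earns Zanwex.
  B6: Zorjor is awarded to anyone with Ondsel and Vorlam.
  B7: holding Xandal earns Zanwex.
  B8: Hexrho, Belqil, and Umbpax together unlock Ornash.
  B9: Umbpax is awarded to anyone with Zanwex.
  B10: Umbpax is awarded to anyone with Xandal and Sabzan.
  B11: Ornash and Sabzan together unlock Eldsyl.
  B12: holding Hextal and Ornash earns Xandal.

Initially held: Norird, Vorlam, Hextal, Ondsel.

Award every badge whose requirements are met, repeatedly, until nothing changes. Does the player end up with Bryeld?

Yes

With Ondsel and Vorlam, Zorjor is earned (B6).
With Zorjor, Zanwex is earned (B5).
With Zanwex, Umbpax is earned (B9).
With Umbpax, Norird, and Zanwex, Bryeld is earned (B3).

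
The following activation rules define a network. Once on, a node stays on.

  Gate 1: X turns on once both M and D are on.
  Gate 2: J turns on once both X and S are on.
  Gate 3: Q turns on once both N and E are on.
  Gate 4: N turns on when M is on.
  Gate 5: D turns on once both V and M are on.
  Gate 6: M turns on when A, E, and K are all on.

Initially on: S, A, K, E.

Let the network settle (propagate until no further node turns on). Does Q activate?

A, E, and K are on, so M turns on (Gate 6).
M is on, so N turns on (Gate 4).
Gate 3: N and E on → Q on.

Yes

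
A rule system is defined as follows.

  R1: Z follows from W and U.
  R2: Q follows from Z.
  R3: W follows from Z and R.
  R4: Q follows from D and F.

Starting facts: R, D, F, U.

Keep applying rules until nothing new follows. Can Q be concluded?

From D and F, R4 gives Q.

Yes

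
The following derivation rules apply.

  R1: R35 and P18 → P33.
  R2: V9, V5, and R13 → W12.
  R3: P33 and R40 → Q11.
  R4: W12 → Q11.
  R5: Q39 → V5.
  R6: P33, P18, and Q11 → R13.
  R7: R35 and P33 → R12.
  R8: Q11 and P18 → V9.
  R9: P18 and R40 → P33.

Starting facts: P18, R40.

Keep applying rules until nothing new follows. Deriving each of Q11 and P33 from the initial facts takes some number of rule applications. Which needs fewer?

P33: P18 and R40 hold, so P33 follows (R9). [1 rule application]
Q11: P18 and R40 hold, so P33 follows (R9). From P33 and R40, R3 gives Q11. [2 rule applications]
P33 needs fewer.

P33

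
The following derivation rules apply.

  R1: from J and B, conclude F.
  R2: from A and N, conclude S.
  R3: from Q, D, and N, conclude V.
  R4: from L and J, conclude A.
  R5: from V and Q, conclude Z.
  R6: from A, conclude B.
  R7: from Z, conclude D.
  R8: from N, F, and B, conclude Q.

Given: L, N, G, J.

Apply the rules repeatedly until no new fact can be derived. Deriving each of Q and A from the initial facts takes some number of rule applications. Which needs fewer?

A

A: L and J hold, so A follows (R4). [1 rule application]
Q: L and J hold, so A follows (R4). From A, R6 gives B. From J and B, R1 gives F. N, F, and B hold, so Q follows (R8). [4 rule applications]
A needs fewer.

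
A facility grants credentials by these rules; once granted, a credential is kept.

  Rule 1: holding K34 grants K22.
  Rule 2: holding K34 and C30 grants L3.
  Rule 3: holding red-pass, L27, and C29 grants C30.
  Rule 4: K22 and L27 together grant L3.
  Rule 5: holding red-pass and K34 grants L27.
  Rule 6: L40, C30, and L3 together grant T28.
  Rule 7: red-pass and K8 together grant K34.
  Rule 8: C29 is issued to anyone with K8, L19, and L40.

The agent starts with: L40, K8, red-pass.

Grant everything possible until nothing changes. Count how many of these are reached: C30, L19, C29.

C30 would need red-pass, L27, and C29 (Rule 3), but C29 is never granted.
No rule produces L19, and it is not given.
C29 would need K8, L19, and L40 (Rule 8), but L19 is never granted.
None of the 3 are reached.

0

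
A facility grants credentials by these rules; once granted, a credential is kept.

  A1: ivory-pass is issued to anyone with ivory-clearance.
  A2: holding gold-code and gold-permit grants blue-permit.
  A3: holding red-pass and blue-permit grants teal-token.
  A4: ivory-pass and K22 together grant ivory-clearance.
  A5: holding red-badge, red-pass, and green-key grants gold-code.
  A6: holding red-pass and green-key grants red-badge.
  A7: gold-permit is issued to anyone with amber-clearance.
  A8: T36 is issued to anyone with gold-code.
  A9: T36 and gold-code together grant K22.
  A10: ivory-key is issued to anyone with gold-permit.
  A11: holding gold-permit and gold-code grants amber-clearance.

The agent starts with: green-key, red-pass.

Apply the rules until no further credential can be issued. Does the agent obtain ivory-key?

No

ivory-key would need gold-permit (A10), but gold-permit is never granted.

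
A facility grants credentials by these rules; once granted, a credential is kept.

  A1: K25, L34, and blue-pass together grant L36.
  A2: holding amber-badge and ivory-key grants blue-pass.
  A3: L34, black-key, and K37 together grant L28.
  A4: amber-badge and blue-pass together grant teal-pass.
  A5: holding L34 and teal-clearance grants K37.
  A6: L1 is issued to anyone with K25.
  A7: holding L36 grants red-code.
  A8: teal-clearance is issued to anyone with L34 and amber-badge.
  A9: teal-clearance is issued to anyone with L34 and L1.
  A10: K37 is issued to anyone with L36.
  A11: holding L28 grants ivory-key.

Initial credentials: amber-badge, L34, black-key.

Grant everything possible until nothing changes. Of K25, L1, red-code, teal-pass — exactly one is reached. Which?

Holding L34 and amber-badge grants teal-clearance (A8).
Holding L34 and teal-clearance grants K37 (A5).
Holding L34, black-key, and K37 grants L28 (A3).
Holding L28 grants ivory-key (A11).
Holding amber-badge and ivory-key grants blue-pass (A2).
Holding amber-badge and blue-pass grants teal-pass (A4).
red-code would need L36 (A7), but L36 is never granted. No rule produces K25, and it is not given. L1 would need K25 (A6), but K25 is never granted.

teal-pass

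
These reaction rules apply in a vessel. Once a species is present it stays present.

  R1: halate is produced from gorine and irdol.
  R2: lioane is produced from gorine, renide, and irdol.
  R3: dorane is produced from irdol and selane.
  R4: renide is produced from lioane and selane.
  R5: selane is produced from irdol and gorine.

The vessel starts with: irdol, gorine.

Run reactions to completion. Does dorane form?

Yes

irdol and gorine present → selane forms (R5).
irdol and selane present → dorane forms (R3).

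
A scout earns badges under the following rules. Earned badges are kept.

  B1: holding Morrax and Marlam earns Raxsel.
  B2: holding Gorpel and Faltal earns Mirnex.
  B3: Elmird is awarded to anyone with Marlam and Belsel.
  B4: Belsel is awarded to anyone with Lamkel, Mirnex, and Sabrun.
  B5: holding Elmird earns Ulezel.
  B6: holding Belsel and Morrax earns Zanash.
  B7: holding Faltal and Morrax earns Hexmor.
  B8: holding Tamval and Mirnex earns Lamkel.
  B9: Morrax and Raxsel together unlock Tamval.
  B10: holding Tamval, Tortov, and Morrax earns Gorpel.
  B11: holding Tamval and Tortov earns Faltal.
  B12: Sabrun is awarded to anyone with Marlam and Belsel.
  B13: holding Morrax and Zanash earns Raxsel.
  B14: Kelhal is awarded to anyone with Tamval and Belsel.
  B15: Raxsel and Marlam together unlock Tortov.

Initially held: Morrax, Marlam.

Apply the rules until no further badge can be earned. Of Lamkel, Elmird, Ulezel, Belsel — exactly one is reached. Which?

With Morrax and Marlam, Raxsel is earned (B1).
With Raxsel and Marlam, Tortov is earned (B15).
With Morrax and Raxsel, Tamval is earned (B9).
With Tamval and Tortov, Faltal is earned (B11).
With Tamval, Tortov, and Morrax, Gorpel is earned (B10).
With Gorpel and Faltal, Mirnex is earned (B2).
With Tamval and Mirnex, Lamkel is earned (B8).
Elmird would need Marlam and Belsel (B3), but Belsel is never earned. Ulezel would need Elmird (B5), but Elmird is never earned. Belsel would need Lamkel, Mirnex, and Sabrun (B4), but Sabrun is never earned.

Lamkel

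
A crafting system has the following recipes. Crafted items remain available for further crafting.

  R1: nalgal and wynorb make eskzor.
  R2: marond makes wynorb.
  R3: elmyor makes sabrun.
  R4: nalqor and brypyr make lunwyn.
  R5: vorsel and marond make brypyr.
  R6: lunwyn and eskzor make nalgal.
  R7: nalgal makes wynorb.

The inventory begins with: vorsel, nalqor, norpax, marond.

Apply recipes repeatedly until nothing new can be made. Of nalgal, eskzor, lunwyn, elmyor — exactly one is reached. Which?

lunwyn

Using R5, vorsel and marond make brypyr.
nalqor and brypyr → lunwyn (R4).
nalgal would need lunwyn and eskzor (R6), but eskzor is never obtained. eskzor would need nalgal and wynorb (R1), but nalgal is never obtained. No rule produces elmyor, and it is not given.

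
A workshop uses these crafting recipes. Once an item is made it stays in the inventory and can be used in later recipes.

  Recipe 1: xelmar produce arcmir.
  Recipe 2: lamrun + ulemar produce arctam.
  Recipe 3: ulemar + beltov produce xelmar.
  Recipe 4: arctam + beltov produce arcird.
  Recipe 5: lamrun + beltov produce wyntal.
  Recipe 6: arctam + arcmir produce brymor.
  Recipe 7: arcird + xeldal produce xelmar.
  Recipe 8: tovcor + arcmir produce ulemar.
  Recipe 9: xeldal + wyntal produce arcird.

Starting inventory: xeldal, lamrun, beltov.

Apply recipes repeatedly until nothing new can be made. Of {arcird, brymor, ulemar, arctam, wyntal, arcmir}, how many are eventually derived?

3

lamrun + beltov → wyntal (Recipe 5).
xeldal + wyntal → arcird (Recipe 9).
Using Recipe 7, arcird and xeldal make xelmar.
Using Recipe 1, xelmar makes arcmir.
arcird: reached.
brymor would need arctam and arcmir (Recipe 6), but arctam is never obtained.
ulemar would need tovcor and arcmir (Recipe 8), but tovcor is never obtained.
arctam would need lamrun and ulemar (Recipe 2), but ulemar is never obtained.
wyntal: reached.
arcmir: reached.
Reached: arcird, wyntal, and arcmir — 3 of the 6.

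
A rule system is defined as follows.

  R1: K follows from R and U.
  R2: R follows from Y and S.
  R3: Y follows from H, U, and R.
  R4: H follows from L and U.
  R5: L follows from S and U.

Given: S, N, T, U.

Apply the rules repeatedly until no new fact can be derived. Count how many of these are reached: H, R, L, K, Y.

2

From S and U, R5 gives L.
L and U hold, so H follows (R4).
H: reached.
R would need Y and S (R2), but Y is never established.
L: reached.
K would need R and U (R1), but R is never established.
Y would need H, U, and R (R3), but R is never established.
Reached: H and L — 2 of the 5.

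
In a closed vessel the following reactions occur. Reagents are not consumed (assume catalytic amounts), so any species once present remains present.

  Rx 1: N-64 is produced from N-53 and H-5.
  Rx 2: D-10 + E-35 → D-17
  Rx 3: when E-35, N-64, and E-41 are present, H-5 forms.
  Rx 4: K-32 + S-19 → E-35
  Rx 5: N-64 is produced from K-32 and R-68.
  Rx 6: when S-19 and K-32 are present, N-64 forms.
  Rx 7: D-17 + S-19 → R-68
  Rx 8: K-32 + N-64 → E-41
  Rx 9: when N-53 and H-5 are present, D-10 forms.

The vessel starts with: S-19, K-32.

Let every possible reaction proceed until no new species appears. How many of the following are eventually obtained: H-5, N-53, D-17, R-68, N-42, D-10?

S-19 and K-32 present → N-64 forms (Rx 6).
K-32 and S-19 present → E-35 forms (Rx 4).
K-32 and N-64 present → E-41 forms (Rx 8).
E-35, N-64, and E-41 present → H-5 forms (Rx 3).
H-5: reached.
No rule produces N-53, and it is not given.
D-17 would need D-10 and E-35 (Rx 2), but D-10 never forms.
R-68 would need D-17 and S-19 (Rx 7), but D-17 never forms.
No rule produces N-42, and it is not given.
D-10 would need N-53 and H-5 (Rx 9), but N-53 never forms.
Reached: H-5 — 1 of the 6.

1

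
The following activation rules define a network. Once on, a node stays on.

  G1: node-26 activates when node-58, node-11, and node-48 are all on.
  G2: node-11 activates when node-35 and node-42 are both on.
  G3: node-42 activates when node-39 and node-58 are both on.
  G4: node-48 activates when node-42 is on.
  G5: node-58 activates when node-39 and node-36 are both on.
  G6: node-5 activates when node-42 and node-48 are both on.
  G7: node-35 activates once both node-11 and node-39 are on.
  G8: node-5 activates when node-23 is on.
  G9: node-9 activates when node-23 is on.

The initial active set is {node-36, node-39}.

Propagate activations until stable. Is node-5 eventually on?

Yes

node-39 and node-36 are on, so node-58 activates (G5).
G3: node-39 and node-58 on → node-42 on.
node-42 is on, so node-48 activates (G4).
node-42 and node-48 are on, so node-5 activates (G6).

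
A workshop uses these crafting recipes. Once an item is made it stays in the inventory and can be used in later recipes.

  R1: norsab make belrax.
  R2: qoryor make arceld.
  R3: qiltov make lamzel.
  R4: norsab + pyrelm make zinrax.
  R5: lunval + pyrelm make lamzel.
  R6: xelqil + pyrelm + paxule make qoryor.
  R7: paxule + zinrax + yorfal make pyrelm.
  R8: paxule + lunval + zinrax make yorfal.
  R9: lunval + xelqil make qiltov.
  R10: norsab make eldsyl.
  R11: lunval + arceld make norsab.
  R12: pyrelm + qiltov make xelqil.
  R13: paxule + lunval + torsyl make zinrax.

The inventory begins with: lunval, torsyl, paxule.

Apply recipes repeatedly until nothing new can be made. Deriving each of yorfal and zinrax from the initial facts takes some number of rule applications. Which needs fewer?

zinrax: Using R13, paxule, lunval, and torsyl make zinrax. [1 rule application]
yorfal: Using R13, paxule, lunval, and torsyl make zinrax. paxule + lunval + zinrax → yorfal (R8). [2 rule applications]
zinrax needs fewer.

zinrax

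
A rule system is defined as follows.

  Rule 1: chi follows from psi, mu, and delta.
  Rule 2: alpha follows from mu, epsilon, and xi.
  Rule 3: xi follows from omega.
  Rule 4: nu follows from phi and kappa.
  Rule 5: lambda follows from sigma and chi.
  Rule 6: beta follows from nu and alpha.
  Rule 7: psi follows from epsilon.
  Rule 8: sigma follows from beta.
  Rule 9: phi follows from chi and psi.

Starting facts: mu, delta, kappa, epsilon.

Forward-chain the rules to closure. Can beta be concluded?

beta would need nu and alpha (Rule 6), but alpha is never established.

No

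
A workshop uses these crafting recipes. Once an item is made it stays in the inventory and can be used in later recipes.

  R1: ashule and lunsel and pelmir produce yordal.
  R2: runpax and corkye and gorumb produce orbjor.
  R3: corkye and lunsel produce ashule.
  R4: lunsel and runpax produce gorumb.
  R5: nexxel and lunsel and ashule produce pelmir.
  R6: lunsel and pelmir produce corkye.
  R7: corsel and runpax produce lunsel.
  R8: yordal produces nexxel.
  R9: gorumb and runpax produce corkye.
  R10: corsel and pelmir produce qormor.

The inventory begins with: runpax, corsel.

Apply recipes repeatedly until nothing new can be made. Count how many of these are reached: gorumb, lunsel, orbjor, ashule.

4

Using R7, corsel and runpax make lunsel.
Using R4, lunsel and runpax make gorumb.
gorumb and runpax → corkye (R9).
Using R2, runpax, corkye, and gorumb make orbjor.
corkye and lunsel → ashule (R3).
gorumb: reached.
lunsel: reached.
orbjor: reached.
ashule: reached.
All 4 are reached.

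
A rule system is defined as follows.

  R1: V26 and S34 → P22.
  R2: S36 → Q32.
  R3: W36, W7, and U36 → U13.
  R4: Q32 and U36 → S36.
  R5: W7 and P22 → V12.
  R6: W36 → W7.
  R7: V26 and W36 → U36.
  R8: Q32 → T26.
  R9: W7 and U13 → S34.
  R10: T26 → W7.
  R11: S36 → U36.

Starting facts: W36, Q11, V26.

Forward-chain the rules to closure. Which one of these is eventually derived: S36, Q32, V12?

V12

From V26 and W36, R7 gives U36.
W36 holds, so W7 follows (R6).
From W36, W7, and U36, R3 gives U13.
W7 and U13 hold, so S34 follows (R9).
V26 and S34 hold, so P22 follows (R1).
From W7 and P22, R5 gives V12.
Q32 would need S36 (R2), but S36 is never established. S36 would need Q32 and U36 (R4), but Q32 is never established.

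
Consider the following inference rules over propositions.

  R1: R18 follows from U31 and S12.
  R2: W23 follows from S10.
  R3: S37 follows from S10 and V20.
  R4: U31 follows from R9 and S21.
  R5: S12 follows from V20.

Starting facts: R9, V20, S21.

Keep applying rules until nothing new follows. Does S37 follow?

S37 would need S10 and V20 (R3), but S10 is never established.

No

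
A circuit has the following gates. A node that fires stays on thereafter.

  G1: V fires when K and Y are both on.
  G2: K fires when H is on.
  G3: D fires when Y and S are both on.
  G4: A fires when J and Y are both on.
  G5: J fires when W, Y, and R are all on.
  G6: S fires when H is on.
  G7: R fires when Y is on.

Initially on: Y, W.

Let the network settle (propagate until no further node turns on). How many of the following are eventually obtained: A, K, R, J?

G7: Y on → R on.
G5: W, Y, and R on → J on.
J and Y are on, so A fires (G4).
A: reached.
K would need H (G2), but H never turns on.
R: reached.
J: reached.
Reached: A, R, and J — 3 of the 4.

3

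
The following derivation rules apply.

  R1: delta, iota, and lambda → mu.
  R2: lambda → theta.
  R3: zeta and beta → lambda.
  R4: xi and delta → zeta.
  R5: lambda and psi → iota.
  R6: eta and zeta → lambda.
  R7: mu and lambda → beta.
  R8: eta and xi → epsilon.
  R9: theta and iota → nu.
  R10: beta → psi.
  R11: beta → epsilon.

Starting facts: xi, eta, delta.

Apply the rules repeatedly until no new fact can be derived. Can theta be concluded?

From xi and delta, R4 gives zeta.
From eta and zeta, R6 gives lambda.
From lambda, R2 gives theta.

Yes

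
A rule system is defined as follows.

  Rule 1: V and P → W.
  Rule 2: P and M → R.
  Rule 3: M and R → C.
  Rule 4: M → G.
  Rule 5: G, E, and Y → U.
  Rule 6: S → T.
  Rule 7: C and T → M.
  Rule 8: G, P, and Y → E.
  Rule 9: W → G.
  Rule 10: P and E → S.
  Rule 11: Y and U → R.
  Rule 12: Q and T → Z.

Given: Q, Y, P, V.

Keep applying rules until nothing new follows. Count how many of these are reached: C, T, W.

2

From V and P, Rule 1 gives W.
W holds, so G follows (Rule 9).
From G, P, and Y, Rule 8 gives E.
P and E hold, so S follows (Rule 10).
S holds, so T follows (Rule 6).
C would need M and R (Rule 3), but M is never established.
T: reached.
W: reached.
Reached: T and W — 2 of the 3.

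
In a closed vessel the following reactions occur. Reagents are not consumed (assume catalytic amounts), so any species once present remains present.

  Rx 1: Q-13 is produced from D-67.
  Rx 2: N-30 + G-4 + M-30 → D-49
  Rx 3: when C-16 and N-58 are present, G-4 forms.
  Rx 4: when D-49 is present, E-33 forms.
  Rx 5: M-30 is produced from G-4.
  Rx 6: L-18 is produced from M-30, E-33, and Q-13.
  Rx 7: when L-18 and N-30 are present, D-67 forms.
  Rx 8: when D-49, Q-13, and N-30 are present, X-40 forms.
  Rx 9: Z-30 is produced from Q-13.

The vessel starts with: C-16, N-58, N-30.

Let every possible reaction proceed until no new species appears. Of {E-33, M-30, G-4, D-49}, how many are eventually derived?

4

C-16 and N-58 present → G-4 forms (Rx 3).
G-4 present → M-30 forms (Rx 5).
N-30, G-4, and M-30 present → D-49 forms (Rx 2).
D-49 present → E-33 forms (Rx 4).
E-33: reached.
M-30: reached.
G-4: reached.
D-49: reached.
All 4 are reached.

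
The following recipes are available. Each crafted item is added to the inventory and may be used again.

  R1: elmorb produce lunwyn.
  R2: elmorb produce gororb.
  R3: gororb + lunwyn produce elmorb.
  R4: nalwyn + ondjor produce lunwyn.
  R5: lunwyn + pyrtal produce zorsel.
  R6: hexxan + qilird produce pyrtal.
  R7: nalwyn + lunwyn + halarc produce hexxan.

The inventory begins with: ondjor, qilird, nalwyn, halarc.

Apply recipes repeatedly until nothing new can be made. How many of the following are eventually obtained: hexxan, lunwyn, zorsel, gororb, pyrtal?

4

nalwyn + ondjor → lunwyn (R4).
nalwyn + lunwyn + halarc → hexxan (R7).
hexxan + qilird → pyrtal (R6).
lunwyn + pyrtal → zorsel (R5).
hexxan: reached.
lunwyn: reached.
zorsel: reached.
gororb would need elmorb (R2), but elmorb is never obtained.
pyrtal: reached.
Reached: hexxan, lunwyn, zorsel, and pyrtal — 4 of the 5.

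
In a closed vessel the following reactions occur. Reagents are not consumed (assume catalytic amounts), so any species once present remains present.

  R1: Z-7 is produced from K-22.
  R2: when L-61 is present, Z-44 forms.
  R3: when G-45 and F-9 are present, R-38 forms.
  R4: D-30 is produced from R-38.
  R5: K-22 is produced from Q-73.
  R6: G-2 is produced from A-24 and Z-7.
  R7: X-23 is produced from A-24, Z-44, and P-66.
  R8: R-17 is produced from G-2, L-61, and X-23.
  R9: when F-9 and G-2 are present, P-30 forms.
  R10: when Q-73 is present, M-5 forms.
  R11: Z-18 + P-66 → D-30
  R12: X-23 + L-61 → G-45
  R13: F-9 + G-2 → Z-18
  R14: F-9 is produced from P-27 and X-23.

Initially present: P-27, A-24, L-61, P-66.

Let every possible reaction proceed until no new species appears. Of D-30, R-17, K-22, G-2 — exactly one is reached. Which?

D-30

L-61 present → Z-44 forms (R2).
A-24, Z-44, and P-66 present → X-23 forms (R7).
P-27 and X-23 present → F-9 forms (R14).
X-23 and L-61 present → G-45 forms (R12).
G-45 and F-9 present → R-38 forms (R3).
R-38 present → D-30 forms (R4).
R-17 would need G-2, L-61, and X-23 (R8), but G-2 never forms. K-22 would need Q-73 (R5), but Q-73 never forms. G-2 would need A-24 and Z-7 (R6), but Z-7 never forms.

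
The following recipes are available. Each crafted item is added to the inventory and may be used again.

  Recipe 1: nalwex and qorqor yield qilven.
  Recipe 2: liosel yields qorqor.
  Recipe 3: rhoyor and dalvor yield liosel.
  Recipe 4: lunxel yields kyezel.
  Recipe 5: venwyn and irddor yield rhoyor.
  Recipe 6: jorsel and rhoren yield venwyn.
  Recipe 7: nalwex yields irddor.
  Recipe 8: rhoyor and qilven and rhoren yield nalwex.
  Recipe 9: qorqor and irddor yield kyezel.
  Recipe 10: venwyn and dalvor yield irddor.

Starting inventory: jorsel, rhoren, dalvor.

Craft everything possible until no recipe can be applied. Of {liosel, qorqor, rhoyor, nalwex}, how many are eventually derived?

3

Using Recipe 6, jorsel and rhoren make venwyn.
Using Recipe 10, venwyn and dalvor make irddor.
Using Recipe 5, venwyn and irddor make rhoyor.
Using Recipe 3, rhoyor and dalvor make liosel.
Using Recipe 2, liosel makes qorqor.
liosel: reached.
qorqor: reached.
rhoyor: reached.
nalwex would need rhoyor, qilven, and rhoren (Recipe 8), but qilven is never obtained.
Reached: liosel, qorqor, and rhoyor — 3 of the 4.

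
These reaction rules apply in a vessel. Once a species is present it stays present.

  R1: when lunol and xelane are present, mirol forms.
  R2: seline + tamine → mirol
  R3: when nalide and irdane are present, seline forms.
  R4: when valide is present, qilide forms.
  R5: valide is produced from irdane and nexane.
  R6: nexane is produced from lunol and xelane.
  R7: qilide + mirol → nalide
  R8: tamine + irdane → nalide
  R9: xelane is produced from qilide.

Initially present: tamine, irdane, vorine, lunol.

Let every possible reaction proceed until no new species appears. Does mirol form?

tamine and irdane present → nalide forms (R8).
nalide and irdane present → seline forms (R3).
seline and tamine present → mirol forms (R2).

Yes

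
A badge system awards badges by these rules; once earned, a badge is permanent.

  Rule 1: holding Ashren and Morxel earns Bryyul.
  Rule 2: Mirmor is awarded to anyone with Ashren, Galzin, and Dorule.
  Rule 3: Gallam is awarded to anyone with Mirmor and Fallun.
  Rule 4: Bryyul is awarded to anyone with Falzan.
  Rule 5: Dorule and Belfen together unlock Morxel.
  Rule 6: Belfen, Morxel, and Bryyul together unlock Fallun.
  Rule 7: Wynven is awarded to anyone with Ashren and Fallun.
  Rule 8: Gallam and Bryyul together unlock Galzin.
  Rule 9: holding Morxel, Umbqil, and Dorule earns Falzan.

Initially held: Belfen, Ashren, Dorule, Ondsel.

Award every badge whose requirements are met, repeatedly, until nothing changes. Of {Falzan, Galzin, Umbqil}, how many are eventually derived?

Falzan would need Morxel, Umbqil, and Dorule (Rule 9), but Umbqil is never earned.
Galzin would need Gallam and Bryyul (Rule 8), but Gallam is never earned.
No rule produces Umbqil, and it is not given.
None of the 3 are reached.

0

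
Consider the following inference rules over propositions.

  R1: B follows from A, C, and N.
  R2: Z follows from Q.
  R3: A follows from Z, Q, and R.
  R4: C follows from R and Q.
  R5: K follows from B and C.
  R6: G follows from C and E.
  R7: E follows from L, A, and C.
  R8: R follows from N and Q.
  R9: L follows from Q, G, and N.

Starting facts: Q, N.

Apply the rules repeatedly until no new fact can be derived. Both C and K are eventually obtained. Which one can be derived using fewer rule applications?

C: N and Q hold, so R follows (R8). R and Q hold, so C follows (R4). [2 rule applications]
K: N and Q hold, so R follows (R8). From Q, R2 gives Z. R and Q hold, so C follows (R4). From Z, Q, and R, R3 gives A. From A, C, and N, R1 gives B. From B and C, R5 gives K. [6 rule applications]
C needs fewer.

C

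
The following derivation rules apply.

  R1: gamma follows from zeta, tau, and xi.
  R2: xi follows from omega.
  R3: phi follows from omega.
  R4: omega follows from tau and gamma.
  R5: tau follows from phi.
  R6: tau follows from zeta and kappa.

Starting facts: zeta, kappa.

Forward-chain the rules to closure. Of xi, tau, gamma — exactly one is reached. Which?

From zeta and kappa, R6 gives tau.
xi would need omega (R2), but omega is never established. gamma would need zeta, tau, and xi (R1), but xi is never established.

tau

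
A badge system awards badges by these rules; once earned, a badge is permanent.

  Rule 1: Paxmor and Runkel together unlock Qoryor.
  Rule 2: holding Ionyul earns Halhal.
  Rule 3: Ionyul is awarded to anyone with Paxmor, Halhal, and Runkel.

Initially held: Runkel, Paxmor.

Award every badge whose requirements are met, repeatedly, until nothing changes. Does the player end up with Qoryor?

Yes

With Paxmor and Runkel, Qoryor is earned (Rule 1).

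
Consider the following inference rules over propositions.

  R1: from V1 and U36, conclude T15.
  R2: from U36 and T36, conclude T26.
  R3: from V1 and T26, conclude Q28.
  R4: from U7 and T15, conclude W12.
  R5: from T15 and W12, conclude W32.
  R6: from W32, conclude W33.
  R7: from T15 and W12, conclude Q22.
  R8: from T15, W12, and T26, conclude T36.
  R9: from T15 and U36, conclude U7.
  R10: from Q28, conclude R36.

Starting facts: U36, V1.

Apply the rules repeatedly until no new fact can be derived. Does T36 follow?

T36 would need T15, W12, and T26 (R8), but T26 is never established.

No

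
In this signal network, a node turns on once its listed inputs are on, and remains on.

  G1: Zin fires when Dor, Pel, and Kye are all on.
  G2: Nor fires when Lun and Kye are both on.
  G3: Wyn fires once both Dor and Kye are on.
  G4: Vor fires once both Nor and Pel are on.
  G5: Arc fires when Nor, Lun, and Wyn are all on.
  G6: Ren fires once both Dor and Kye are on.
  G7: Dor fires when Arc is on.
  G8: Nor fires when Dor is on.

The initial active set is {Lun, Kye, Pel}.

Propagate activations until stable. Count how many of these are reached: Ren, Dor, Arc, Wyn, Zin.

0

Ren would need Dor and Kye (G6), but Dor never turns on.
Dor would need Arc (G7), but Arc never turns on.
Arc would need Nor, Lun, and Wyn (G5), but Wyn never turns on.
Wyn would need Dor and Kye (G3), but Dor never turns on.
Zin would need Dor, Pel, and Kye (G1), but Dor never turns on.
None of the 5 are reached.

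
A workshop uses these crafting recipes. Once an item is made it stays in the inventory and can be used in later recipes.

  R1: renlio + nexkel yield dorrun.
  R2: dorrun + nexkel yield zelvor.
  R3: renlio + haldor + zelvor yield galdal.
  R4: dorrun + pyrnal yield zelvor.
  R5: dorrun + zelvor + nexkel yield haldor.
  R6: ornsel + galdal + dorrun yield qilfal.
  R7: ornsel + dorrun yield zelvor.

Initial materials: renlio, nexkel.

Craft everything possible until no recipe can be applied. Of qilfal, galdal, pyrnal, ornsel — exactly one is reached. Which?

Using R1, renlio and nexkel make dorrun.
dorrun + nexkel → zelvor (R2).
dorrun + zelvor + nexkel → haldor (R5).
Using R3, renlio, haldor, and zelvor make galdal.
No rule produces pyrnal, and it is not given. No rule produces ornsel, and it is not given. qilfal would need ornsel, galdal, and dorrun (R6), but ornsel is never obtained.

galdal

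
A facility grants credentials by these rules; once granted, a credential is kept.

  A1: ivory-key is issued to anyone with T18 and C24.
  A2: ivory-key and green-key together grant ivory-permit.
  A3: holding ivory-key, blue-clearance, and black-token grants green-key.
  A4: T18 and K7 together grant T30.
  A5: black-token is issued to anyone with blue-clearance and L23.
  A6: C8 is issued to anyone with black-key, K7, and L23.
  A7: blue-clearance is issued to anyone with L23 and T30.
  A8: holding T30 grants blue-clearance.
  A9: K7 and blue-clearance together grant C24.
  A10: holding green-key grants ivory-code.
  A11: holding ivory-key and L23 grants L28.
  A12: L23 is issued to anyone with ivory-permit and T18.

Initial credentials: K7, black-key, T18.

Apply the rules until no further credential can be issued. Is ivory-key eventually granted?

Holding T18 and K7 grants T30 (A4).
Holding T30 grants blue-clearance (A8).
Holding K7 and blue-clearance grants C24 (A9).
Holding T18 and C24 grants ivory-key (A1).

Yes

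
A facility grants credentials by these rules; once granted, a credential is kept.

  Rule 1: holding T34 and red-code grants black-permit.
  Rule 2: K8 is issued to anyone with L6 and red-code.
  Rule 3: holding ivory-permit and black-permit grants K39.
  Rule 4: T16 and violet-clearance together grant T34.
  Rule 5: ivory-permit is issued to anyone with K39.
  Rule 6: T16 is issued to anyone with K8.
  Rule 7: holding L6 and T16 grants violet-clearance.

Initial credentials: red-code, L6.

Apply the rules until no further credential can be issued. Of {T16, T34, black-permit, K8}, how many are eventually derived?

Holding L6 and red-code grants K8 (Rule 2).
Holding K8 grants T16 (Rule 6).
Holding L6 and T16 grants violet-clearance (Rule 7).
Holding T16 and violet-clearance grants T34 (Rule 4).
Holding T34 and red-code grants black-permit (Rule 1).
T16: reached.
T34: reached.
black-permit: reached.
K8: reached.
All 4 are reached.

4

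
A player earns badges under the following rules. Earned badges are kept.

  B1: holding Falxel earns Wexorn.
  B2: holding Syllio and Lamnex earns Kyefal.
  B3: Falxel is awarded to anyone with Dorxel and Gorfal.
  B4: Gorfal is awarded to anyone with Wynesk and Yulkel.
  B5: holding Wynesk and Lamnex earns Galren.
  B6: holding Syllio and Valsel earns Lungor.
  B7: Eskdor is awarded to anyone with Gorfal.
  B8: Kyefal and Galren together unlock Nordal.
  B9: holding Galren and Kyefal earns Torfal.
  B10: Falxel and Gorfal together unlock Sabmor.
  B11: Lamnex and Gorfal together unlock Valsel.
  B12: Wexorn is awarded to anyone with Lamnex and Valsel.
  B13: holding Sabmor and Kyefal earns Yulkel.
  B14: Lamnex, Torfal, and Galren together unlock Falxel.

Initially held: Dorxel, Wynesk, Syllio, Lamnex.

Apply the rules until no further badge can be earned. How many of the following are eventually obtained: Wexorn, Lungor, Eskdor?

With Syllio and Lamnex, Kyefal is earned (B2).
With Wynesk and Lamnex, Galren is earned (B5).
With Galren and Kyefal, Torfal is earned (B9).
With Lamnex, Torfal, and Galren, Falxel is earned (B14).
With Falxel, Wexorn is earned (B1).
Wexorn: reached.
Lungor would need Syllio and Valsel (B6), but Valsel is never earned.
Eskdor would need Gorfal (B7), but Gorfal is never earned.
Reached: Wexorn — 1 of the 3.

1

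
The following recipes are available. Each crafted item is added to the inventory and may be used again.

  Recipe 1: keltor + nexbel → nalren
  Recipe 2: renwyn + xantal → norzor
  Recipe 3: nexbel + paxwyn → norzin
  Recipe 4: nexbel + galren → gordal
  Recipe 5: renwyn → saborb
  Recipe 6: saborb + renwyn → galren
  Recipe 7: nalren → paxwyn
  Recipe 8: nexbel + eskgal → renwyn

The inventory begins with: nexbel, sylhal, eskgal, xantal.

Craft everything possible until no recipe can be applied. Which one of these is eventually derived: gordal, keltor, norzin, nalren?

Using Recipe 8, nexbel and eskgal make renwyn.
Using Recipe 5, renwyn makes saborb.
Using Recipe 6, saborb and renwyn make galren.
nexbel + galren → gordal (Recipe 4).
norzin would need nexbel and paxwyn (Recipe 3), but paxwyn is never obtained. nalren would need keltor and nexbel (Recipe 1), but keltor is never obtained. No rule produces keltor, and it is not given.

gordal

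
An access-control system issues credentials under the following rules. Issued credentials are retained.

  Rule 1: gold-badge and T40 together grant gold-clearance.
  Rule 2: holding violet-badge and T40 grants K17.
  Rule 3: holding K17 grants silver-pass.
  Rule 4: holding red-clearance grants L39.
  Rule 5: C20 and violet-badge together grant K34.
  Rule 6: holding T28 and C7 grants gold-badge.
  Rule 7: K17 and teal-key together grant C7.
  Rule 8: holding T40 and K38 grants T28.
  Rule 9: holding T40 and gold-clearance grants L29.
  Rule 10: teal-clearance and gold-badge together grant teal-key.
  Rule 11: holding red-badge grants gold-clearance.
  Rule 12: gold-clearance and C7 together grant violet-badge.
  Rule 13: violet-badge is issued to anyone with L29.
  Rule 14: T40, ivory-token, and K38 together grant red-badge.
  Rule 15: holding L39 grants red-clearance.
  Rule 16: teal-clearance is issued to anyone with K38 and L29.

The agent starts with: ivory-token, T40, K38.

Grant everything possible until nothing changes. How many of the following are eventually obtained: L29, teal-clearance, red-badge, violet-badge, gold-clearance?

5

Holding T40, ivory-token, and K38 grants red-badge (Rule 14).
Holding red-badge grants gold-clearance (Rule 11).
Holding T40 and gold-clearance grants L29 (Rule 9).
Holding K38 and L29 grants teal-clearance (Rule 16).
Holding L29 grants violet-badge (Rule 13).
L29: reached.
teal-clearance: reached.
red-badge: reached.
violet-badge: reached.
gold-clearance: reached.
All 5 are reached.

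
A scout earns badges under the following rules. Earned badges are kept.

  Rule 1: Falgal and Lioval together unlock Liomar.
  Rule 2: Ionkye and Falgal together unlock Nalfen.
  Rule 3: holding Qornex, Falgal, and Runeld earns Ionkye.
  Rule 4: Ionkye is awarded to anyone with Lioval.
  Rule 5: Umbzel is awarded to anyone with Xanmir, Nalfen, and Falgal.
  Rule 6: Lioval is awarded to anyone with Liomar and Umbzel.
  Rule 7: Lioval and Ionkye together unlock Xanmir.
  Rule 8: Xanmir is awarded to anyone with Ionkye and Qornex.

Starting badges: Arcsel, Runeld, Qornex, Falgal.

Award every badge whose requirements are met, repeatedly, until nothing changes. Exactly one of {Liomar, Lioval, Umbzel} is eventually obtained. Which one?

With Qornex, Falgal, and Runeld, Ionkye is earned (Rule 3).
With Ionkye and Falgal, Nalfen is earned (Rule 2).
With Ionkye and Qornex, Xanmir is earned (Rule 8).
With Xanmir, Nalfen, and Falgal, Umbzel is earned (Rule 5).
Lioval would need Liomar and Umbzel (Rule 6), but Liomar is never earned. Liomar would need Falgal and Lioval (Rule 1), but Lioval is never earned.

Umbzel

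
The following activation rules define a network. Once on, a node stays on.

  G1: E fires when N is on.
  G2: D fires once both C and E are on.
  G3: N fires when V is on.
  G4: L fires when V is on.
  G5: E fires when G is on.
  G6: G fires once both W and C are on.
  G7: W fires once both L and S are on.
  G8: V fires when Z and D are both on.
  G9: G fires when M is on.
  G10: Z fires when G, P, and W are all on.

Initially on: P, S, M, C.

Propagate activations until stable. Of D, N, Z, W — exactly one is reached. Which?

D

M is on, so G fires (G9).
G is on, so E fires (G5).
G2: C and E on → D on.
Z would need G, P, and W (G10), but W never turns on. N would need V (G3), but V never turns on. W would need L and S (G7), but L never turns on.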